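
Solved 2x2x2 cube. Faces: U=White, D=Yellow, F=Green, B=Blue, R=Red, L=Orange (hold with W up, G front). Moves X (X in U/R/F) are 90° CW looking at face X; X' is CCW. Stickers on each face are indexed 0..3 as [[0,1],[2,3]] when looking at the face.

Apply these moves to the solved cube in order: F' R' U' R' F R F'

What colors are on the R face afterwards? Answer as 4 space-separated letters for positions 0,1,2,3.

Answer: G W G Y

Derivation:
After move 1 (F'): F=GGGG U=WWRR R=YRYR D=OOYY L=OWOW
After move 2 (R'): R=RRYY U=WBRB F=GWGR D=OGYG B=YBOB
After move 3 (U'): U=BBWR F=OWGR R=GWYY B=RROB L=YBOW
After move 4 (R'): R=WYGY U=BOWR F=OBGR D=OWYR B=GRGB
After move 5 (F): F=GORB U=BOWB R=WYRY D=GWYR L=YOOW
After move 6 (R): R=RWYY U=BOWB F=GWRR D=GGYG B=BROB
After move 7 (F'): F=WRGR U=BORY R=GWGY D=OWYG L=YBOW
Query: R face = GWGY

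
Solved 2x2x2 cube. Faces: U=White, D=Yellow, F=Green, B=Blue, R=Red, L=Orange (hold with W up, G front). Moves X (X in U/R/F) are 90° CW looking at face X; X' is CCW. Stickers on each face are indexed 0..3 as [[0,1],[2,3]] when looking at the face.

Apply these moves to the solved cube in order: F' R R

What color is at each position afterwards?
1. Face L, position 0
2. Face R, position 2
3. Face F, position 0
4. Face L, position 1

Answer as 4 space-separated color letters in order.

After move 1 (F'): F=GGGG U=WWRR R=YRYR D=OOYY L=OWOW
After move 2 (R): R=YYRR U=WGRG F=GOGY D=OBYB B=RBWB
After move 3 (R): R=RYRY U=WORY F=GBGB D=OWYR B=GBGB
Query 1: L[0] = O
Query 2: R[2] = R
Query 3: F[0] = G
Query 4: L[1] = W

Answer: O R G W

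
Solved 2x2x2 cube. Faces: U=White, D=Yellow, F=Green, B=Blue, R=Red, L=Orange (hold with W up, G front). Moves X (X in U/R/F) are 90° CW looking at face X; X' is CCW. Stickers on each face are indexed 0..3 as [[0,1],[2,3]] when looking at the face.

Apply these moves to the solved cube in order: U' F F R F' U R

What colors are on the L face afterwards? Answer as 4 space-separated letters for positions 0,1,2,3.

Answer: W Y O Y

Derivation:
After move 1 (U'): U=WWWW F=OOGG R=GGRR B=RRBB L=BBOO
After move 2 (F): F=GOGO U=WWOB R=WGWR D=RGYY L=BYOY
After move 3 (F): F=GGOO U=WWYY R=OGBR D=WWYY L=BROG
After move 4 (R): R=BORG U=WGYO F=GWOY D=WBYR B=YRWB
After move 5 (F'): F=WYGO U=WGBR R=BOWG D=RGYR L=BOOY
After move 6 (U): U=BWRG F=BOGO R=YRWG B=BOWB L=WYOY
After move 7 (R): R=WYGR U=BORO F=BGGR D=RWYB B=GOWB
Query: L face = WYOY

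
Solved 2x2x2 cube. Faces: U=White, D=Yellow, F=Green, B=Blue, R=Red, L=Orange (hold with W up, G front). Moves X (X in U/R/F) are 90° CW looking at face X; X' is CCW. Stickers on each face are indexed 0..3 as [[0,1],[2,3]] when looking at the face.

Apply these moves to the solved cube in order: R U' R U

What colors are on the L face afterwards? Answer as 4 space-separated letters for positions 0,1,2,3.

After move 1 (R): R=RRRR U=WGWG F=GYGY D=YBYB B=WBWB
After move 2 (U'): U=GGWW F=OOGY R=GYRR B=RRWB L=WBOO
After move 3 (R): R=RGRY U=GOWY F=OBGB D=YWYR B=WRGB
After move 4 (U): U=WGYO F=RGGB R=WRRY B=WBGB L=OBOO
Query: L face = OBOO

Answer: O B O O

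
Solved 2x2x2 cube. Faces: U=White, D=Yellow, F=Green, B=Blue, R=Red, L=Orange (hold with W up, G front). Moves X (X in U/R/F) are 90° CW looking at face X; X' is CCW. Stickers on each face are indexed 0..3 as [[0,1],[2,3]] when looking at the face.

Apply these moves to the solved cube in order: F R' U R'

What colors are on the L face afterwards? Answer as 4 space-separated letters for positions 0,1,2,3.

After move 1 (F): F=GGGG U=WWOO R=WRWR D=RRYY L=OYOY
After move 2 (R'): R=RRWW U=WBOB F=GWGO D=RGYG B=YBRB
After move 3 (U): U=OWBB F=RRGO R=YBWW B=OYRB L=GWOY
After move 4 (R'): R=BWYW U=ORBO F=RWGB D=RRYO B=GYGB
Query: L face = GWOY

Answer: G W O Y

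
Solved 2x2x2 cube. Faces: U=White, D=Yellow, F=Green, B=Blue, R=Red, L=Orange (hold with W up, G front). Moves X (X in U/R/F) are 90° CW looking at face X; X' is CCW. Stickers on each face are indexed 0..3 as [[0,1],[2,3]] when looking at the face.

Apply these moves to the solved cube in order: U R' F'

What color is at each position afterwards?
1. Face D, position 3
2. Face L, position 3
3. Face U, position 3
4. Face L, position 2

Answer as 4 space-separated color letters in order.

Answer: G W B O

Derivation:
After move 1 (U): U=WWWW F=RRGG R=BBRR B=OOBB L=GGOO
After move 2 (R'): R=BRBR U=WBWO F=RWGW D=YRYG B=YOYB
After move 3 (F'): F=WWRG U=WBBB R=RRYR D=GOYG L=GOOW
Query 1: D[3] = G
Query 2: L[3] = W
Query 3: U[3] = B
Query 4: L[2] = O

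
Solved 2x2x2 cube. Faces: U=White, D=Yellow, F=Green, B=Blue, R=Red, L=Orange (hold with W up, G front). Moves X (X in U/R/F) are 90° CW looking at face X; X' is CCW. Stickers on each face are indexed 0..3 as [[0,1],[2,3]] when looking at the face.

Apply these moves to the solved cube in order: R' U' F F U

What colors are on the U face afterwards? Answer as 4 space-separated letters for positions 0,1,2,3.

Answer: G B Y B

Derivation:
After move 1 (R'): R=RRRR U=WBWB F=GWGW D=YGYG B=YBYB
After move 2 (U'): U=BBWW F=OOGW R=GWRR B=RRYB L=YBOO
After move 3 (F): F=GOWO U=BBOB R=WWWR D=RGYG L=YYOG
After move 4 (F): F=WGOO U=BBGY R=OWBR D=WWYG L=YROG
After move 5 (U): U=GBYB F=OWOO R=RRBR B=YRYB L=WGOG
Query: U face = GBYB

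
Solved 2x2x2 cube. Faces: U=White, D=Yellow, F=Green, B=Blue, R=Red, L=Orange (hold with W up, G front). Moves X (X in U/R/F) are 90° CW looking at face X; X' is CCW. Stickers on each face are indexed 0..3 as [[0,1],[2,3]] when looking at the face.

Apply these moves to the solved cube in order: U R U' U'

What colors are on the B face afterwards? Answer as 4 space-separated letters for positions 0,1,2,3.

After move 1 (U): U=WWWW F=RRGG R=BBRR B=OOBB L=GGOO
After move 2 (R): R=RBRB U=WRWG F=RYGY D=YBYO B=WOWB
After move 3 (U'): U=RGWW F=GGGY R=RYRB B=RBWB L=WOOO
After move 4 (U'): U=GWRW F=WOGY R=GGRB B=RYWB L=RBOO
Query: B face = RYWB

Answer: R Y W B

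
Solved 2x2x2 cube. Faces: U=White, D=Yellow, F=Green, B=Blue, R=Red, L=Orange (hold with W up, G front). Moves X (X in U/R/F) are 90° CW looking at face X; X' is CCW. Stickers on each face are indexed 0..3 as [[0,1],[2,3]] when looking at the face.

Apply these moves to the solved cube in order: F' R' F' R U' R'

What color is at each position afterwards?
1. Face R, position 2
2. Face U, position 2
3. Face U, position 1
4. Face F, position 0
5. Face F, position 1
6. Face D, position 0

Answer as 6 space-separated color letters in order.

Answer: W W B O G W

Derivation:
After move 1 (F'): F=GGGG U=WWRR R=YRYR D=OOYY L=OWOW
After move 2 (R'): R=RRYY U=WBRB F=GWGR D=OGYG B=YBOB
After move 3 (F'): F=WRGG U=WBRY R=GROY D=WWYG L=OBOR
After move 4 (R): R=OGYR U=WRRG F=WWGG D=WOYY B=YBBB
After move 5 (U'): U=RGWR F=OBGG R=WWYR B=OGBB L=YBOR
After move 6 (R'): R=WRWY U=RBWO F=OGGR D=WBYG B=YGOB
Query 1: R[2] = W
Query 2: U[2] = W
Query 3: U[1] = B
Query 4: F[0] = O
Query 5: F[1] = G
Query 6: D[0] = W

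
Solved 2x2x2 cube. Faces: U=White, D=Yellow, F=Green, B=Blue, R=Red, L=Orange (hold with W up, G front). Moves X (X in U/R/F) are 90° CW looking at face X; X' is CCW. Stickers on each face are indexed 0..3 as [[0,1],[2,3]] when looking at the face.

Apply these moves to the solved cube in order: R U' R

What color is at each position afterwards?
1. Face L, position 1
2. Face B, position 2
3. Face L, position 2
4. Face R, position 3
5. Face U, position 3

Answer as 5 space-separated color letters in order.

After move 1 (R): R=RRRR U=WGWG F=GYGY D=YBYB B=WBWB
After move 2 (U'): U=GGWW F=OOGY R=GYRR B=RRWB L=WBOO
After move 3 (R): R=RGRY U=GOWY F=OBGB D=YWYR B=WRGB
Query 1: L[1] = B
Query 2: B[2] = G
Query 3: L[2] = O
Query 4: R[3] = Y
Query 5: U[3] = Y

Answer: B G O Y Y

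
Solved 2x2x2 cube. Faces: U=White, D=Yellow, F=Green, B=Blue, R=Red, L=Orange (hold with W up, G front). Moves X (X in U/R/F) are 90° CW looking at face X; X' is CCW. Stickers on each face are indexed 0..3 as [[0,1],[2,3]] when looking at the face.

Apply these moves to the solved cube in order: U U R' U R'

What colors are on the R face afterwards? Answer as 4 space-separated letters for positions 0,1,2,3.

After move 1 (U): U=WWWW F=RRGG R=BBRR B=OOBB L=GGOO
After move 2 (U): U=WWWW F=BBGG R=OORR B=GGBB L=RROO
After move 3 (R'): R=OROR U=WBWG F=BWGW D=YBYG B=YGYB
After move 4 (U): U=WWGB F=ORGW R=YGOR B=RRYB L=BWOO
After move 5 (R'): R=GRYO U=WYGR F=OWGB D=YRYW B=GRBB
Query: R face = GRYO

Answer: G R Y O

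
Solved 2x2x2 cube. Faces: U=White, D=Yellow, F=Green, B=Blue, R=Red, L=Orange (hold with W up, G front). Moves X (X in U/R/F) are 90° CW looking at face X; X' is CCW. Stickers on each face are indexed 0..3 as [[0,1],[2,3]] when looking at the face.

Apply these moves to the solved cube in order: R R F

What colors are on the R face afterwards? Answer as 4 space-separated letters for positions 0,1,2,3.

Answer: W R Y R

Derivation:
After move 1 (R): R=RRRR U=WGWG F=GYGY D=YBYB B=WBWB
After move 2 (R): R=RRRR U=WYWY F=GBGB D=YWYW B=GBGB
After move 3 (F): F=GGBB U=WYOO R=WRYR D=RRYW L=OYOW
Query: R face = WRYR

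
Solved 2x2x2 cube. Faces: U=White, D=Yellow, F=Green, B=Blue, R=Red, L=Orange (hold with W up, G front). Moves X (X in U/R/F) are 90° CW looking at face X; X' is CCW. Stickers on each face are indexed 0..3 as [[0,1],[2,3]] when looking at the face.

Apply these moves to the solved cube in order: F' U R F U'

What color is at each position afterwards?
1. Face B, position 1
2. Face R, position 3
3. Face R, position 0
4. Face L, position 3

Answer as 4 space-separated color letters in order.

Answer: B B G B

Derivation:
After move 1 (F'): F=GGGG U=WWRR R=YRYR D=OOYY L=OWOW
After move 2 (U): U=RWRW F=YRGG R=BBYR B=OWBB L=GGOW
After move 3 (R): R=YBRB U=RRRG F=YOGY D=OBYO B=WWWB
After move 4 (F): F=GYYO U=RRWG R=RBGB D=RYYO L=GOOB
After move 5 (U'): U=RGRW F=GOYO R=GYGB B=RBWB L=WWOB
Query 1: B[1] = B
Query 2: R[3] = B
Query 3: R[0] = G
Query 4: L[3] = B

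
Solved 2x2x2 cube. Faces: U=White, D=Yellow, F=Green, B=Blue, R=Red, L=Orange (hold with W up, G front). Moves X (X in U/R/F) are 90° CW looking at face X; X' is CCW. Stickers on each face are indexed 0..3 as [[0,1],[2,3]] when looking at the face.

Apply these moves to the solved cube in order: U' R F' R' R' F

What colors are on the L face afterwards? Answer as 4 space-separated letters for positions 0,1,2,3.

After move 1 (U'): U=WWWW F=OOGG R=GGRR B=RRBB L=BBOO
After move 2 (R): R=RGRG U=WOWG F=OYGY D=YBYR B=WRWB
After move 3 (F'): F=YYOG U=WORR R=BGYG D=BOYR L=BGOW
After move 4 (R'): R=GGBY U=WWRW F=YOOR D=BYYG B=RROB
After move 5 (R'): R=GYGB U=WORR F=YWOW D=BOYR B=GRYB
After move 6 (F): F=OYWW U=WOWG R=RYRB D=GGYR L=BBOO
Query: L face = BBOO

Answer: B B O O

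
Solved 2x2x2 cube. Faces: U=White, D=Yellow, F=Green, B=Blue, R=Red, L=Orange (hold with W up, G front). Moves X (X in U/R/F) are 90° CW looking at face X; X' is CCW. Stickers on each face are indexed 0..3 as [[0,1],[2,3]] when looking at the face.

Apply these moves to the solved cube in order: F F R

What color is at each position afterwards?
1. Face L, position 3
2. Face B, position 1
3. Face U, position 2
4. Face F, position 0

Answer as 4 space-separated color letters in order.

After move 1 (F): F=GGGG U=WWOO R=WRWR D=RRYY L=OYOY
After move 2 (F): F=GGGG U=WWYY R=OROR D=WWYY L=OROR
After move 3 (R): R=OORR U=WGYG F=GWGY D=WBYB B=YBWB
Query 1: L[3] = R
Query 2: B[1] = B
Query 3: U[2] = Y
Query 4: F[0] = G

Answer: R B Y G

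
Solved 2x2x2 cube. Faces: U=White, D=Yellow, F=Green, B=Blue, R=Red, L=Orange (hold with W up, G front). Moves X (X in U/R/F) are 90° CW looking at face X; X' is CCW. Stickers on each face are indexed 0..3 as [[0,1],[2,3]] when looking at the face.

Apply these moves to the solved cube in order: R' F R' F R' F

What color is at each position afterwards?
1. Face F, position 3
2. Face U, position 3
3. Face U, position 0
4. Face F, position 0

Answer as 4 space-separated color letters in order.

After move 1 (R'): R=RRRR U=WBWB F=GWGW D=YGYG B=YBYB
After move 2 (F): F=GGWW U=WBOO R=WRBR D=RRYG L=OYOG
After move 3 (R'): R=RRWB U=WYOY F=GBWO D=RGYW B=GBRB
After move 4 (F): F=WGOB U=WYGY R=ORYB D=WRYW L=OROG
After move 5 (R'): R=RBOY U=WRGG F=WYOY D=WGYB B=WBRB
After move 6 (F): F=OWYY U=WRGR R=GBGY D=ORYB L=OWOG
Query 1: F[3] = Y
Query 2: U[3] = R
Query 3: U[0] = W
Query 4: F[0] = O

Answer: Y R W O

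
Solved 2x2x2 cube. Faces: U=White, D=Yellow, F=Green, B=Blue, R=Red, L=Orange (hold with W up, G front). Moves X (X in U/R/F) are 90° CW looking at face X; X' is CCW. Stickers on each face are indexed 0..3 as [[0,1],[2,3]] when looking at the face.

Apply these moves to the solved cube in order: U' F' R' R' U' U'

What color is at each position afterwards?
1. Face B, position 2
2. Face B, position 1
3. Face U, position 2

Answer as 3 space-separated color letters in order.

After move 1 (U'): U=WWWW F=OOGG R=GGRR B=RRBB L=BBOO
After move 2 (F'): F=OGOG U=WWGR R=YGYR D=BOYY L=BWOW
After move 3 (R'): R=GRYY U=WBGR F=OWOR D=BGYG B=YROB
After move 4 (R'): R=RYGY U=WOGY F=OBOR D=BWYR B=GRGB
After move 5 (U'): U=OYWG F=BWOR R=OBGY B=RYGB L=GROW
After move 6 (U'): U=YGOW F=GROR R=BWGY B=OBGB L=RYOW
Query 1: B[2] = G
Query 2: B[1] = B
Query 3: U[2] = O

Answer: G B O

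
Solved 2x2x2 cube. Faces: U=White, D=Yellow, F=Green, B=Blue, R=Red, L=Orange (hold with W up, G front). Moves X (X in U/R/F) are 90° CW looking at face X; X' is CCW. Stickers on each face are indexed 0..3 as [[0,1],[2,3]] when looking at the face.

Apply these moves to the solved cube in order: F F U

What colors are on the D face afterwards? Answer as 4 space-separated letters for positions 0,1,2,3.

After move 1 (F): F=GGGG U=WWOO R=WRWR D=RRYY L=OYOY
After move 2 (F): F=GGGG U=WWYY R=OROR D=WWYY L=OROR
After move 3 (U): U=YWYW F=ORGG R=BBOR B=ORBB L=GGOR
Query: D face = WWYY

Answer: W W Y Y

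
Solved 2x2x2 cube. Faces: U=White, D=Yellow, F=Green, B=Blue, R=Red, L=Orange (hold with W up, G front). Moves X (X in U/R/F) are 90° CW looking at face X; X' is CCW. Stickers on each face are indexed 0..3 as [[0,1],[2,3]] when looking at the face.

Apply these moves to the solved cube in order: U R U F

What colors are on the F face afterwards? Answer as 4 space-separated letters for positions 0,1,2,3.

After move 1 (U): U=WWWW F=RRGG R=BBRR B=OOBB L=GGOO
After move 2 (R): R=RBRB U=WRWG F=RYGY D=YBYO B=WOWB
After move 3 (U): U=WWGR F=RBGY R=WORB B=GGWB L=RYOO
After move 4 (F): F=GRYB U=WWOY R=GORB D=RWYO L=RYOB
Query: F face = GRYB

Answer: G R Y B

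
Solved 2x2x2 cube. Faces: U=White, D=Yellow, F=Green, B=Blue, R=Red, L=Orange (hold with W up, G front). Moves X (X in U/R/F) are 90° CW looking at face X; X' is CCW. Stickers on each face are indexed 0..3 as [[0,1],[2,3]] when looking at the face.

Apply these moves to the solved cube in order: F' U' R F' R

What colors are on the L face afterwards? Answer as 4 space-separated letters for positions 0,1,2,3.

Answer: B G O W

Derivation:
After move 1 (F'): F=GGGG U=WWRR R=YRYR D=OOYY L=OWOW
After move 2 (U'): U=WRWR F=OWGG R=GGYR B=YRBB L=BBOW
After move 3 (R): R=YGRG U=WWWG F=OOGY D=OBYY B=RRRB
After move 4 (F'): F=OYOG U=WWYR R=BGOG D=BWYY L=BGOW
After move 5 (R): R=OBGG U=WYYG F=OWOY D=BRYR B=RRWB
Query: L face = BGOW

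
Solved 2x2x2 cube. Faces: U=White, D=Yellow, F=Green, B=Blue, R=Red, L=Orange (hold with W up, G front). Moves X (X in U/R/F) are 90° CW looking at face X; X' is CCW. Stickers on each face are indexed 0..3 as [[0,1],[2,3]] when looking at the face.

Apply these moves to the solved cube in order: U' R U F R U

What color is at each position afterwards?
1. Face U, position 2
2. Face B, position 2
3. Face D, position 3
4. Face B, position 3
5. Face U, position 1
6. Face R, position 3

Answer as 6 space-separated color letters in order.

Answer: G W B B W R

Derivation:
After move 1 (U'): U=WWWW F=OOGG R=GGRR B=RRBB L=BBOO
After move 2 (R): R=RGRG U=WOWG F=OYGY D=YBYR B=WRWB
After move 3 (U): U=WWGO F=RGGY R=WRRG B=BBWB L=OYOO
After move 4 (F): F=GRYG U=WWOY R=GROG D=RWYR L=OYOB
After move 5 (R): R=OGGR U=WROG F=GWYR D=RWYB B=YBWB
After move 6 (U): U=OWGR F=OGYR R=YBGR B=OYWB L=GWOB
Query 1: U[2] = G
Query 2: B[2] = W
Query 3: D[3] = B
Query 4: B[3] = B
Query 5: U[1] = W
Query 6: R[3] = R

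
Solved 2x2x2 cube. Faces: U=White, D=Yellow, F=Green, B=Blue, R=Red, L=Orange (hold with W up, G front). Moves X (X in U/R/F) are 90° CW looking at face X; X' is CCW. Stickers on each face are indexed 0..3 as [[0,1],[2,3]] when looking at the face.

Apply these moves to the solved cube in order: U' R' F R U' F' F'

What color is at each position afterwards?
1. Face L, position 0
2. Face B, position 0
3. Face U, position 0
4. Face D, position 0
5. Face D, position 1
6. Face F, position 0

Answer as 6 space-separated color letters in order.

Answer: B R O O W G

Derivation:
After move 1 (U'): U=WWWW F=OOGG R=GGRR B=RRBB L=BBOO
After move 2 (R'): R=GRGR U=WBWR F=OWGW D=YOYG B=YRYB
After move 3 (F): F=GOWW U=WBOB R=WRRR D=GGYG L=BYOO
After move 4 (R): R=RWRR U=WOOW F=GGWG D=GYYY B=BRBB
After move 5 (U'): U=OWWO F=BYWG R=GGRR B=RWBB L=BROO
After move 6 (F'): F=YGBW U=OWGR R=YGGR D=ROYY L=BOOW
After move 7 (F'): F=GWYB U=OWYG R=OGRR D=OWYY L=BROG
Query 1: L[0] = B
Query 2: B[0] = R
Query 3: U[0] = O
Query 4: D[0] = O
Query 5: D[1] = W
Query 6: F[0] = G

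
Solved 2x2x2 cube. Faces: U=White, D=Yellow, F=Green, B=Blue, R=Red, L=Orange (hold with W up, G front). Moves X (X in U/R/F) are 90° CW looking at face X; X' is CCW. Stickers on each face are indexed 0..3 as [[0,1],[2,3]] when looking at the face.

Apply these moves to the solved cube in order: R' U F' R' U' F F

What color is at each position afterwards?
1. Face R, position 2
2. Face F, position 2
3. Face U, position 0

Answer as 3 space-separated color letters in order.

Answer: O B Y

Derivation:
After move 1 (R'): R=RRRR U=WBWB F=GWGW D=YGYG B=YBYB
After move 2 (U): U=WWBB F=RRGW R=YBRR B=OOYB L=GWOO
After move 3 (F'): F=RWRG U=WWYR R=GBYR D=WOYG L=GBOB
After move 4 (R'): R=BRGY U=WYYO F=RWRR D=WWYG B=GOOB
After move 5 (U'): U=YOWY F=GBRR R=RWGY B=BROB L=GOOB
After move 6 (F): F=RGRB U=YOBO R=WWYY D=GRYG L=GWOW
After move 7 (F): F=RRBG U=YOWW R=BWOY D=YWYG L=GGOR
Query 1: R[2] = O
Query 2: F[2] = B
Query 3: U[0] = Y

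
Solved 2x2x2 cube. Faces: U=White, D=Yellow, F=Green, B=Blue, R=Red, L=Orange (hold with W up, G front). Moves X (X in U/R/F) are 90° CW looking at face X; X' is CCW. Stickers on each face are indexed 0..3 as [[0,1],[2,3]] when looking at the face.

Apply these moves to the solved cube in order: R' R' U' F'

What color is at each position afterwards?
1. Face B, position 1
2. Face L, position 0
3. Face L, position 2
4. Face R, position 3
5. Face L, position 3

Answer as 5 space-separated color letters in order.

After move 1 (R'): R=RRRR U=WBWB F=GWGW D=YGYG B=YBYB
After move 2 (R'): R=RRRR U=WYWY F=GBGB D=YWYW B=GBGB
After move 3 (U'): U=YYWW F=OOGB R=GBRR B=RRGB L=GBOO
After move 4 (F'): F=OBOG U=YYGR R=WBYR D=BOYW L=GWOW
Query 1: B[1] = R
Query 2: L[0] = G
Query 3: L[2] = O
Query 4: R[3] = R
Query 5: L[3] = W

Answer: R G O R W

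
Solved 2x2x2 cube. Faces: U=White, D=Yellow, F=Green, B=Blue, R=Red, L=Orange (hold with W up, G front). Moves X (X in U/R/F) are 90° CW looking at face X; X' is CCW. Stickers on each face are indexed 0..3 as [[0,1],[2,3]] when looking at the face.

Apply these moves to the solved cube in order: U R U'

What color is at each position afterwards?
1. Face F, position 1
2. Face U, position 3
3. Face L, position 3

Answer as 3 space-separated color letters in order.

Answer: G W O

Derivation:
After move 1 (U): U=WWWW F=RRGG R=BBRR B=OOBB L=GGOO
After move 2 (R): R=RBRB U=WRWG F=RYGY D=YBYO B=WOWB
After move 3 (U'): U=RGWW F=GGGY R=RYRB B=RBWB L=WOOO
Query 1: F[1] = G
Query 2: U[3] = W
Query 3: L[3] = O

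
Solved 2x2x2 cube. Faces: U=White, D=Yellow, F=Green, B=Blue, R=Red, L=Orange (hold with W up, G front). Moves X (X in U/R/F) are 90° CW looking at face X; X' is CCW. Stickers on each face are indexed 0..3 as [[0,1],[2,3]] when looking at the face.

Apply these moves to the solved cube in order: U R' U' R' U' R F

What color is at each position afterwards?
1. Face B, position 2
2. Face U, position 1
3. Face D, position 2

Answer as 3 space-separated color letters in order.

Answer: B O Y

Derivation:
After move 1 (U): U=WWWW F=RRGG R=BBRR B=OOBB L=GGOO
After move 2 (R'): R=BRBR U=WBWO F=RWGW D=YRYG B=YOYB
After move 3 (U'): U=BOWW F=GGGW R=RWBR B=BRYB L=YOOO
After move 4 (R'): R=WRRB U=BYWB F=GOGW D=YGYW B=GRRB
After move 5 (U'): U=YBBW F=YOGW R=GORB B=WRRB L=GROO
After move 6 (R): R=RGBO U=YOBW F=YGGW D=YRYW B=WRBB
After move 7 (F): F=GYWG U=YOOR R=BGWO D=BRYW L=GYOR
Query 1: B[2] = B
Query 2: U[1] = O
Query 3: D[2] = Y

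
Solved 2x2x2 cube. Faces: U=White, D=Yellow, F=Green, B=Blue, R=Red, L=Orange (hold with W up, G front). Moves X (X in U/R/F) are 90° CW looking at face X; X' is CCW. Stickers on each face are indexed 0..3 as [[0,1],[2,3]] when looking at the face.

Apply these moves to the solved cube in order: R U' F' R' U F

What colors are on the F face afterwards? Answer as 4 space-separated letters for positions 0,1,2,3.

After move 1 (R): R=RRRR U=WGWG F=GYGY D=YBYB B=WBWB
After move 2 (U'): U=GGWW F=OOGY R=GYRR B=RRWB L=WBOO
After move 3 (F'): F=OYOG U=GGGR R=BYYR D=BOYB L=WWOW
After move 4 (R'): R=YRBY U=GWGR F=OGOR D=BYYG B=BROB
After move 5 (U): U=GGRW F=YROR R=BRBY B=WWOB L=OGOW
After move 6 (F): F=OYRR U=GGWG R=RRWY D=BBYG L=OBOY
Query: F face = OYRR

Answer: O Y R R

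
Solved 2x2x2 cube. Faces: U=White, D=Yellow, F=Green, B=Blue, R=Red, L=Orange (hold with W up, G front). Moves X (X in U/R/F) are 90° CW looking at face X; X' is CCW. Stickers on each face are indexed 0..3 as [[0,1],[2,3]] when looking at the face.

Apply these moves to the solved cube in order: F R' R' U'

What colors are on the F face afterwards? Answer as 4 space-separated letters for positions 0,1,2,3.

Answer: O Y G B

Derivation:
After move 1 (F): F=GGGG U=WWOO R=WRWR D=RRYY L=OYOY
After move 2 (R'): R=RRWW U=WBOB F=GWGO D=RGYG B=YBRB
After move 3 (R'): R=RWRW U=WROY F=GBGB D=RWYO B=GBGB
After move 4 (U'): U=RYWO F=OYGB R=GBRW B=RWGB L=GBOY
Query: F face = OYGB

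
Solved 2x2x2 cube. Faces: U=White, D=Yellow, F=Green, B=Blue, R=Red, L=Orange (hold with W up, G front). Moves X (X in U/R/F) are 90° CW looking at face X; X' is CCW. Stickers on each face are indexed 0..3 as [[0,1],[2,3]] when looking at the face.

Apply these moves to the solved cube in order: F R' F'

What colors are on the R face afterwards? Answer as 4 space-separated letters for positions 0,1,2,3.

Answer: G R R W

Derivation:
After move 1 (F): F=GGGG U=WWOO R=WRWR D=RRYY L=OYOY
After move 2 (R'): R=RRWW U=WBOB F=GWGO D=RGYG B=YBRB
After move 3 (F'): F=WOGG U=WBRW R=GRRW D=YYYG L=OBOO
Query: R face = GRRW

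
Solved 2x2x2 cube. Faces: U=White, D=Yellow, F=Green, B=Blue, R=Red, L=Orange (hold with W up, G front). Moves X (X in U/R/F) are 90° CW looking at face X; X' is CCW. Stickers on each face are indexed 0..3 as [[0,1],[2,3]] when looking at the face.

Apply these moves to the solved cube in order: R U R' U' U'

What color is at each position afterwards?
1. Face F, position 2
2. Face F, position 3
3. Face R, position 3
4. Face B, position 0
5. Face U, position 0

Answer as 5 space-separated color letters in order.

After move 1 (R): R=RRRR U=WGWG F=GYGY D=YBYB B=WBWB
After move 2 (U): U=WWGG F=RRGY R=WBRR B=OOWB L=GYOO
After move 3 (R'): R=BRWR U=WWGO F=RWGG D=YRYY B=BOBB
After move 4 (U'): U=WOWG F=GYGG R=RWWR B=BRBB L=BOOO
After move 5 (U'): U=OGWW F=BOGG R=GYWR B=RWBB L=BROO
Query 1: F[2] = G
Query 2: F[3] = G
Query 3: R[3] = R
Query 4: B[0] = R
Query 5: U[0] = O

Answer: G G R R O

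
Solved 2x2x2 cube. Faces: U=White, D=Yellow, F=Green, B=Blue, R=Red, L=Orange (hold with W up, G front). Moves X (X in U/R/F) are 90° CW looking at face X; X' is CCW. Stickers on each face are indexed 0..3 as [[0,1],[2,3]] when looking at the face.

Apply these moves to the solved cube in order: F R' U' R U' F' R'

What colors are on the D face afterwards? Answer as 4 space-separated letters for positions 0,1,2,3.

After move 1 (F): F=GGGG U=WWOO R=WRWR D=RRYY L=OYOY
After move 2 (R'): R=RRWW U=WBOB F=GWGO D=RGYG B=YBRB
After move 3 (U'): U=BBWO F=OYGO R=GWWW B=RRRB L=YBOY
After move 4 (R): R=WGWW U=BYWO F=OGGG D=RRYR B=ORBB
After move 5 (U'): U=YOBW F=YBGG R=OGWW B=WGBB L=OROY
After move 6 (F'): F=BGYG U=YOOW R=RGRW D=RYYR L=OWOB
After move 7 (R'): R=GWRR U=YBOW F=BOYW D=RGYG B=RGYB
Query: D face = RGYG

Answer: R G Y G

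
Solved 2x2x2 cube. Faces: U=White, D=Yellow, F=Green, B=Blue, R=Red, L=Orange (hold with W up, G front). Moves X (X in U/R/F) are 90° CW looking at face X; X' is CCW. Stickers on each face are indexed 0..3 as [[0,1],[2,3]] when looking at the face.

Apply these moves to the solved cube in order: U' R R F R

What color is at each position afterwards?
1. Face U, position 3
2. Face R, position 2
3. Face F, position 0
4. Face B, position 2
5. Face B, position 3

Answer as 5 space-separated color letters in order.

After move 1 (U'): U=WWWW F=OOGG R=GGRR B=RRBB L=BBOO
After move 2 (R): R=RGRG U=WOWG F=OYGY D=YBYR B=WRWB
After move 3 (R): R=RRGG U=WYWY F=OBGR D=YWYW B=GROB
After move 4 (F): F=GORB U=WYOB R=WRYG D=GRYW L=BYOW
After move 5 (R): R=YWGR U=WOOB F=GRRW D=GOYG B=BRYB
Query 1: U[3] = B
Query 2: R[2] = G
Query 3: F[0] = G
Query 4: B[2] = Y
Query 5: B[3] = B

Answer: B G G Y B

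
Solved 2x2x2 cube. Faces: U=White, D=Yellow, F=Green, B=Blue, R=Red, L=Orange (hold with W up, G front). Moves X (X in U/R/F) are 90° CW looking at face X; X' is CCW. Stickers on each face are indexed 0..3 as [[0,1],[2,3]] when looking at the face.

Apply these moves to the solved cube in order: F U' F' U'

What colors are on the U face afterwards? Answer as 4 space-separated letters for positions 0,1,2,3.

After move 1 (F): F=GGGG U=WWOO R=WRWR D=RRYY L=OYOY
After move 2 (U'): U=WOWO F=OYGG R=GGWR B=WRBB L=BBOY
After move 3 (F'): F=YGOG U=WOGW R=RGRR D=BYYY L=BOOW
After move 4 (U'): U=OWWG F=BOOG R=YGRR B=RGBB L=WROW
Query: U face = OWWG

Answer: O W W G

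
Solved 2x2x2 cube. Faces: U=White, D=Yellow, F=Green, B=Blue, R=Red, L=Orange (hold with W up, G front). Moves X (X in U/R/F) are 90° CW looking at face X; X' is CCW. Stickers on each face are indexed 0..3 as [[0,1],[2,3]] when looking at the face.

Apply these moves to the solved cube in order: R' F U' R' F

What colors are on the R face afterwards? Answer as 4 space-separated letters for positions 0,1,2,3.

After move 1 (R'): R=RRRR U=WBWB F=GWGW D=YGYG B=YBYB
After move 2 (F): F=GGWW U=WBOO R=WRBR D=RRYG L=OYOG
After move 3 (U'): U=BOWO F=OYWW R=GGBR B=WRYB L=YBOG
After move 4 (R'): R=GRGB U=BYWW F=OOWO D=RYYW B=GRRB
After move 5 (F): F=WOOO U=BYGB R=WRWB D=GGYW L=YROY
Query: R face = WRWB

Answer: W R W B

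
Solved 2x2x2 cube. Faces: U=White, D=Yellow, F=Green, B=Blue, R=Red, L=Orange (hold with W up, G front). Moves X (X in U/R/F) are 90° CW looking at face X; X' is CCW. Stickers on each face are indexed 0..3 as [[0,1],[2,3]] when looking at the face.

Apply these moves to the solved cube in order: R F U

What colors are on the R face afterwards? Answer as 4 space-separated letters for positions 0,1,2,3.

After move 1 (R): R=RRRR U=WGWG F=GYGY D=YBYB B=WBWB
After move 2 (F): F=GGYY U=WGOO R=WRGR D=RRYB L=OYOB
After move 3 (U): U=OWOG F=WRYY R=WBGR B=OYWB L=GGOB
Query: R face = WBGR

Answer: W B G R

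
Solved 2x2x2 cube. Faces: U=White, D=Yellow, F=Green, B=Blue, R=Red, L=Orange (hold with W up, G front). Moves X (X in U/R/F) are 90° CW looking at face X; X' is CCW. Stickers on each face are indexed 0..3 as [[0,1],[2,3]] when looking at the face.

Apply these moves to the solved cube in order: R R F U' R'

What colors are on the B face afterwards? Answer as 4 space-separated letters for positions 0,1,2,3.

After move 1 (R): R=RRRR U=WGWG F=GYGY D=YBYB B=WBWB
After move 2 (R): R=RRRR U=WYWY F=GBGB D=YWYW B=GBGB
After move 3 (F): F=GGBB U=WYOO R=WRYR D=RRYW L=OYOW
After move 4 (U'): U=YOWO F=OYBB R=GGYR B=WRGB L=GBOW
After move 5 (R'): R=GRGY U=YGWW F=OOBO D=RYYB B=WRRB
Query: B face = WRRB

Answer: W R R B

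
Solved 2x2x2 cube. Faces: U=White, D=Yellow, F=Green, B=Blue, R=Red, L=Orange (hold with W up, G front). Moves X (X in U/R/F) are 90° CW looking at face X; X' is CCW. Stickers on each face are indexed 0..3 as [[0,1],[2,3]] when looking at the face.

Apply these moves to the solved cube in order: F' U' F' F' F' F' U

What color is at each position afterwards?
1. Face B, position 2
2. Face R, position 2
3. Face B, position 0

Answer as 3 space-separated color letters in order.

Answer: B Y B

Derivation:
After move 1 (F'): F=GGGG U=WWRR R=YRYR D=OOYY L=OWOW
After move 2 (U'): U=WRWR F=OWGG R=GGYR B=YRBB L=BBOW
After move 3 (F'): F=WGOG U=WRGY R=OGOR D=BWYY L=BROW
After move 4 (F'): F=GGWO U=WROO R=WGBR D=RWYY L=BYOG
After move 5 (F'): F=GOGW U=WRWB R=WGRR D=YGYY L=BOOO
After move 6 (F'): F=OWGG U=WRWR R=GGYR D=OOYY L=BBOW
After move 7 (U): U=WWRR F=GGGG R=YRYR B=BBBB L=OWOW
Query 1: B[2] = B
Query 2: R[2] = Y
Query 3: B[0] = B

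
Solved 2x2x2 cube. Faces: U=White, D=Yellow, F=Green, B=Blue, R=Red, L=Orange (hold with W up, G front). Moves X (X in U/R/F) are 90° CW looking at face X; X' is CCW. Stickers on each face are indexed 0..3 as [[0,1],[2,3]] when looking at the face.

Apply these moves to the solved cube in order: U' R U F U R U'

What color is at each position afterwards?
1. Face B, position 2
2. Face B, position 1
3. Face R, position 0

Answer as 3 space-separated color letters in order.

After move 1 (U'): U=WWWW F=OOGG R=GGRR B=RRBB L=BBOO
After move 2 (R): R=RGRG U=WOWG F=OYGY D=YBYR B=WRWB
After move 3 (U): U=WWGO F=RGGY R=WRRG B=BBWB L=OYOO
After move 4 (F): F=GRYG U=WWOY R=GROG D=RWYR L=OYOB
After move 5 (U): U=OWYW F=GRYG R=BBOG B=OYWB L=GROB
After move 6 (R): R=OBGB U=ORYG F=GWYR D=RWYO B=WYWB
After move 7 (U'): U=RGOY F=GRYR R=GWGB B=OBWB L=WYOB
Query 1: B[2] = W
Query 2: B[1] = B
Query 3: R[0] = G

Answer: W B G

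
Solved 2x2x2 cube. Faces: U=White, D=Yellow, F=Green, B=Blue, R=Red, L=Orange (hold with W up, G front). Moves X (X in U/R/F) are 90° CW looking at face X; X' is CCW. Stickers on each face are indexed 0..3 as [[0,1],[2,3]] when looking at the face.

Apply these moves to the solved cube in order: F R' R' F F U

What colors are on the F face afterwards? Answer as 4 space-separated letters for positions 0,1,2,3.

Answer: Y W B G

Derivation:
After move 1 (F): F=GGGG U=WWOO R=WRWR D=RRYY L=OYOY
After move 2 (R'): R=RRWW U=WBOB F=GWGO D=RGYG B=YBRB
After move 3 (R'): R=RWRW U=WROY F=GBGB D=RWYO B=GBGB
After move 4 (F): F=GGBB U=WRYY R=OWYW D=RRYO L=OROW
After move 5 (F): F=BGBG U=WRWR R=YWYW D=YOYO L=OROR
After move 6 (U): U=WWRR F=YWBG R=GBYW B=ORGB L=BGOR
Query: F face = YWBG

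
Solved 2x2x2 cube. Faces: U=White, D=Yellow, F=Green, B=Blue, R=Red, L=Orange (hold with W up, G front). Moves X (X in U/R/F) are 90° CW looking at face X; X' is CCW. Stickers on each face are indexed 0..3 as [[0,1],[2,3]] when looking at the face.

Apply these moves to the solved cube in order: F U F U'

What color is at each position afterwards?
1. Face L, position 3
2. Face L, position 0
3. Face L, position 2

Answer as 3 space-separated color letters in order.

Answer: R O O

Derivation:
After move 1 (F): F=GGGG U=WWOO R=WRWR D=RRYY L=OYOY
After move 2 (U): U=OWOW F=WRGG R=BBWR B=OYBB L=GGOY
After move 3 (F): F=GWGR U=OWYG R=OBWR D=WBYY L=GROR
After move 4 (U'): U=WGOY F=GRGR R=GWWR B=OBBB L=OYOR
Query 1: L[3] = R
Query 2: L[0] = O
Query 3: L[2] = O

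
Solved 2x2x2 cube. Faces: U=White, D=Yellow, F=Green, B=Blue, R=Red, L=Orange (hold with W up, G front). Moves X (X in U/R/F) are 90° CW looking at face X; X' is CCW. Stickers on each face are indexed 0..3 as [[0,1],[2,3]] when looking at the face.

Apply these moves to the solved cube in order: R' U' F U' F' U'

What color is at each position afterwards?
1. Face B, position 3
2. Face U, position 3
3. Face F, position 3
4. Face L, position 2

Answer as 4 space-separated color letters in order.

After move 1 (R'): R=RRRR U=WBWB F=GWGW D=YGYG B=YBYB
After move 2 (U'): U=BBWW F=OOGW R=GWRR B=RRYB L=YBOO
After move 3 (F): F=GOWO U=BBOB R=WWWR D=RGYG L=YYOG
After move 4 (U'): U=BBBO F=YYWO R=GOWR B=WWYB L=RROG
After move 5 (F'): F=YOYW U=BBGW R=GORR D=RGYG L=ROOB
After move 6 (U'): U=BWBG F=ROYW R=YORR B=GOYB L=WWOB
Query 1: B[3] = B
Query 2: U[3] = G
Query 3: F[3] = W
Query 4: L[2] = O

Answer: B G W O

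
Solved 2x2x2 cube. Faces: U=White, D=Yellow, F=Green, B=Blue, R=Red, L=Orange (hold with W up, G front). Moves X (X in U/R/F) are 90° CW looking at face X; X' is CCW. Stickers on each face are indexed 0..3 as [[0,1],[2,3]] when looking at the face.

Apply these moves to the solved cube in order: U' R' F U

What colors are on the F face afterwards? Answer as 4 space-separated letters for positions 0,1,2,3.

Answer: W R W W

Derivation:
After move 1 (U'): U=WWWW F=OOGG R=GGRR B=RRBB L=BBOO
After move 2 (R'): R=GRGR U=WBWR F=OWGW D=YOYG B=YRYB
After move 3 (F): F=GOWW U=WBOB R=WRRR D=GGYG L=BYOO
After move 4 (U): U=OWBB F=WRWW R=YRRR B=BYYB L=GOOO
Query: F face = WRWW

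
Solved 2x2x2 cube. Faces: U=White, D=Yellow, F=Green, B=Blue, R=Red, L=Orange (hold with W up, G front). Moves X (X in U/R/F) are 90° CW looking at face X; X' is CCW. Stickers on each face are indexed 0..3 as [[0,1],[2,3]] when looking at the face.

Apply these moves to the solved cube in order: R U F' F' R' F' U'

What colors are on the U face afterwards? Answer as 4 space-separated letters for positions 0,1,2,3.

Answer: W O W B

Derivation:
After move 1 (R): R=RRRR U=WGWG F=GYGY D=YBYB B=WBWB
After move 2 (U): U=WWGG F=RRGY R=WBRR B=OOWB L=GYOO
After move 3 (F'): F=RYRG U=WWWR R=BBYR D=YOYB L=GGOG
After move 4 (F'): F=YGRR U=WWBY R=OBYR D=GGYB L=GROW
After move 5 (R'): R=BROY U=WWBO F=YWRY D=GGYR B=BOGB
After move 6 (F'): F=WYYR U=WWBO R=GRGY D=RWYR L=GOOB
After move 7 (U'): U=WOWB F=GOYR R=WYGY B=GRGB L=BOOB
Query: U face = WOWB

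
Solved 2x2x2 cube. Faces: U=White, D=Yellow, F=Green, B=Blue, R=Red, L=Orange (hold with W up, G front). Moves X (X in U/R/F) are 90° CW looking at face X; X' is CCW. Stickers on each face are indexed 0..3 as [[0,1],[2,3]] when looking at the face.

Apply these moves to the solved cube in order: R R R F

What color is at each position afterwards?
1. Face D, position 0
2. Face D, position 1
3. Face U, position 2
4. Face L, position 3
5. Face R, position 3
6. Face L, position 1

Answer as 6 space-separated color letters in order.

After move 1 (R): R=RRRR U=WGWG F=GYGY D=YBYB B=WBWB
After move 2 (R): R=RRRR U=WYWY F=GBGB D=YWYW B=GBGB
After move 3 (R): R=RRRR U=WBWB F=GWGW D=YGYG B=YBYB
After move 4 (F): F=GGWW U=WBOO R=WRBR D=RRYG L=OYOG
Query 1: D[0] = R
Query 2: D[1] = R
Query 3: U[2] = O
Query 4: L[3] = G
Query 5: R[3] = R
Query 6: L[1] = Y

Answer: R R O G R Y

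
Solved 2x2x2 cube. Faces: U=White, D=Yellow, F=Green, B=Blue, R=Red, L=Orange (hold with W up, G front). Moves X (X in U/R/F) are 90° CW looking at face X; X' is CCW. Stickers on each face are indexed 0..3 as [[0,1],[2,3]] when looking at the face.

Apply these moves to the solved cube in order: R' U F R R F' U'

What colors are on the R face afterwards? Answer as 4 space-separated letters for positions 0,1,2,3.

Answer: Y O R B

Derivation:
After move 1 (R'): R=RRRR U=WBWB F=GWGW D=YGYG B=YBYB
After move 2 (U): U=WWBB F=RRGW R=YBRR B=OOYB L=GWOO
After move 3 (F): F=GRWR U=WWOW R=BBBR D=RYYG L=GYOG
After move 4 (R): R=BBRB U=WROR F=GYWG D=RYYO B=WOWB
After move 5 (R): R=RBBB U=WYOG F=GYWO D=RWYW B=RORB
After move 6 (F'): F=YOGW U=WYRB R=WBRB D=YGYW L=GGOO
After move 7 (U'): U=YBWR F=GGGW R=YORB B=WBRB L=ROOO
Query: R face = YORB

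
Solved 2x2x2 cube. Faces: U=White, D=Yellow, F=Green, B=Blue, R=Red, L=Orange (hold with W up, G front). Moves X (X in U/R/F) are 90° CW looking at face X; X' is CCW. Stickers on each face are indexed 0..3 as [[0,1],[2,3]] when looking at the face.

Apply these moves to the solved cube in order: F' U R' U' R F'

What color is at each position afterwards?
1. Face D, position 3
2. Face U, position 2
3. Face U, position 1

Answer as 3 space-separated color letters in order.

After move 1 (F'): F=GGGG U=WWRR R=YRYR D=OOYY L=OWOW
After move 2 (U): U=RWRW F=YRGG R=BBYR B=OWBB L=GGOW
After move 3 (R'): R=BRBY U=RBRO F=YWGW D=ORYG B=YWOB
After move 4 (U'): U=BORR F=GGGW R=YWBY B=BROB L=YWOW
After move 5 (R): R=BYYW U=BGRW F=GRGG D=OOYB B=RROB
After move 6 (F'): F=RGGG U=BGBY R=OYOW D=WWYB L=YWOR
Query 1: D[3] = B
Query 2: U[2] = B
Query 3: U[1] = G

Answer: B B G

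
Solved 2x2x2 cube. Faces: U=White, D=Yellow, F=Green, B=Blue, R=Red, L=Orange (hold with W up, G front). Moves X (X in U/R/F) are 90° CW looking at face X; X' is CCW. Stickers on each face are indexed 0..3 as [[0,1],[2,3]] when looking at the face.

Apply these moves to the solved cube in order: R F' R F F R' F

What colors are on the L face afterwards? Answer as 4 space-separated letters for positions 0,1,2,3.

Answer: O G O G

Derivation:
After move 1 (R): R=RRRR U=WGWG F=GYGY D=YBYB B=WBWB
After move 2 (F'): F=YYGG U=WGRR R=BRYR D=OOYB L=OGOW
After move 3 (R): R=YBRR U=WYRG F=YOGB D=OWYW B=RBGB
After move 4 (F): F=GYBO U=WYWG R=RBGR D=RYYW L=OOOW
After move 5 (F): F=BGOY U=WYWO R=WBGR D=GRYW L=OROY
After move 6 (R'): R=BRWG U=WGWR F=BYOO D=GGYY B=WBRB
After move 7 (F): F=OBOY U=WGYR R=WRRG D=WBYY L=OGOG
Query: L face = OGOG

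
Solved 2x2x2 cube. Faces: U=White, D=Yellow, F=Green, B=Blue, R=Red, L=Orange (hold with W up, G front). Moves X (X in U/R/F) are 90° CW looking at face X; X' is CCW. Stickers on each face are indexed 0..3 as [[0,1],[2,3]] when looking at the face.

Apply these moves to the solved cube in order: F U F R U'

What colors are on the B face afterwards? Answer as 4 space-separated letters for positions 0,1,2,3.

Answer: W O W B

Derivation:
After move 1 (F): F=GGGG U=WWOO R=WRWR D=RRYY L=OYOY
After move 2 (U): U=OWOW F=WRGG R=BBWR B=OYBB L=GGOY
After move 3 (F): F=GWGR U=OWYG R=OBWR D=WBYY L=GROR
After move 4 (R): R=WORB U=OWYR F=GBGY D=WBYO B=GYWB
After move 5 (U'): U=WROY F=GRGY R=GBRB B=WOWB L=GYOR
Query: B face = WOWB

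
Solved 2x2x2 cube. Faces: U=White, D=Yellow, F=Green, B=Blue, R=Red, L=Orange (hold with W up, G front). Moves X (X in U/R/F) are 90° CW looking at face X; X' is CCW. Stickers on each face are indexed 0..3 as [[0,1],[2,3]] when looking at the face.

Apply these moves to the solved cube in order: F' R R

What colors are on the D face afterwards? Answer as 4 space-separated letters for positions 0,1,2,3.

After move 1 (F'): F=GGGG U=WWRR R=YRYR D=OOYY L=OWOW
After move 2 (R): R=YYRR U=WGRG F=GOGY D=OBYB B=RBWB
After move 3 (R): R=RYRY U=WORY F=GBGB D=OWYR B=GBGB
Query: D face = OWYR

Answer: O W Y R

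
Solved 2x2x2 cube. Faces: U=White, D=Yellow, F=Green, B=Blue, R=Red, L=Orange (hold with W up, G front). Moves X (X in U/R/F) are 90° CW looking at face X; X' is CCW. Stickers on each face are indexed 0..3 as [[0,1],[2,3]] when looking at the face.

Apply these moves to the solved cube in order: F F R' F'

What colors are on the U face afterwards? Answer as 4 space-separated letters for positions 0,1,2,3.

Answer: W B R O

Derivation:
After move 1 (F): F=GGGG U=WWOO R=WRWR D=RRYY L=OYOY
After move 2 (F): F=GGGG U=WWYY R=OROR D=WWYY L=OROR
After move 3 (R'): R=RROO U=WBYB F=GWGY D=WGYG B=YBWB
After move 4 (F'): F=WYGG U=WBRO R=GRWO D=RRYG L=OBOY
Query: U face = WBRO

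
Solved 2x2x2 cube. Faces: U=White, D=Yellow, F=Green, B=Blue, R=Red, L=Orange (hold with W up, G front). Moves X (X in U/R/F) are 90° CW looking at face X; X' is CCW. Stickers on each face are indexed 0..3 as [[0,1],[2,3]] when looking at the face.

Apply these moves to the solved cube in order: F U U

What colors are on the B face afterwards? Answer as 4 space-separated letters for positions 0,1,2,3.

After move 1 (F): F=GGGG U=WWOO R=WRWR D=RRYY L=OYOY
After move 2 (U): U=OWOW F=WRGG R=BBWR B=OYBB L=GGOY
After move 3 (U): U=OOWW F=BBGG R=OYWR B=GGBB L=WROY
Query: B face = GGBB

Answer: G G B B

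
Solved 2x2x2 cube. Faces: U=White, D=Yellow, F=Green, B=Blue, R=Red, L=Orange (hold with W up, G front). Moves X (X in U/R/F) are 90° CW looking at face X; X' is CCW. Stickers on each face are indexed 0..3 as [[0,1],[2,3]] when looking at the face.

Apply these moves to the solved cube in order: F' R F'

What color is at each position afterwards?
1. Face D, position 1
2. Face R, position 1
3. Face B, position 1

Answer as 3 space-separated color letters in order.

After move 1 (F'): F=GGGG U=WWRR R=YRYR D=OOYY L=OWOW
After move 2 (R): R=YYRR U=WGRG F=GOGY D=OBYB B=RBWB
After move 3 (F'): F=OYGG U=WGYR R=BYOR D=WWYB L=OGOR
Query 1: D[1] = W
Query 2: R[1] = Y
Query 3: B[1] = B

Answer: W Y B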